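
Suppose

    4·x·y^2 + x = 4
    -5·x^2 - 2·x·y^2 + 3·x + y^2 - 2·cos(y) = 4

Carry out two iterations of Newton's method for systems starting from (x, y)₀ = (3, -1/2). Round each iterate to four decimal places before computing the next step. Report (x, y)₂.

(0.3617, -1.0568)

At (3, -1/2): F = (2.0000, -43.005165).
Jacobian J = [[4·y^2 + 1, 8·x·y], [-10·x - 2·y^2 + 3, -4·x·y + 2·y + 2·sin(y)]].
At the point, J = [[2.0000, -12.0000], [-27.5000, 4.041149]] (det J = -321.917702).
Solving J·Δ = −F gives Δ = (-1.5780, -0.0963).
Then the next iterate is (x, y)₁ = (1.4220, -0.5963).
Round to (1.4220, -0.5963) and repeat: F = (-0.555497, -12.154936), J = [[2.422295, -6.783509], [-11.931147, 1.075985]].
Δ = (-1.0603, -0.4605), so (x, y)₂ = (0.3617, -1.0568).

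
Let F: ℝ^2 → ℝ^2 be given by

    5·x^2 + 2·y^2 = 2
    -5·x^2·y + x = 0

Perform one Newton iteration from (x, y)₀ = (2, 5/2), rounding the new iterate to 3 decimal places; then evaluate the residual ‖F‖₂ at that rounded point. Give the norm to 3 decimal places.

222.638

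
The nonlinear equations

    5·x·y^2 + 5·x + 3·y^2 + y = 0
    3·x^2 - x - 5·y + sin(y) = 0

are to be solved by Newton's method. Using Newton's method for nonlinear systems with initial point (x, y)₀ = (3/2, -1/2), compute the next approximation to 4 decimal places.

(0.9149, 0.1282)

At (3/2, -1/2): F = (9.6250, 7.270574).
Jacobian J = [[5·y^2 + 5, 10·x·y + 6·y + 1], [6·x - 1, cos(y) - 5]].
At the point, J = [[6.2500, -9.5000], [8.0000, -4.122417]] (det J = 50.234891).
Solving J·Δ = −F gives Δ = (-0.5851, 0.6282).
Then the next iterate is (x, y)₁ = (0.9149, 0.1282).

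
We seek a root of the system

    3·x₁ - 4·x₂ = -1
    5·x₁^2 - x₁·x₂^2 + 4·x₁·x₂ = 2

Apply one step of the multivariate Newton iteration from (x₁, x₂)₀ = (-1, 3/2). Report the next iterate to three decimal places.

At (-1, 3/2): F = (-8.000, -0.750).
Jacobian J = [[3, -4], [10·x₁ - x₂^2 + 4·x₂, -2·x₁·x₂ + 4·x₁]].
At the point, J = [[3.000, -4.000], [-6.250, -1.000]] (det J = -28.000).
Solving J·Δ = −F gives Δ = (0.179, -1.866).
Then the next iterate is (x₁, x₂)₁ = (-0.821, -0.366).

(-0.821, -0.366)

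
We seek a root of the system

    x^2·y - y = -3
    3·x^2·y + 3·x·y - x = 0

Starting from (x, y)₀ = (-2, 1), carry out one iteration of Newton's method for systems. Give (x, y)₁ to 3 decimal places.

(-4.000, -3.667)

At (-2, 1): F = (6.000, 8.000).
Jacobian J = [[2·x·y, x^2 - 1], [6·x·y + 3·y - 1, 3·x^2 + 3·x]].
At the point, J = [[-4.000, 3.000], [-10.000, 6.000]] (det J = 6.000).
Solving J·Δ = −F gives Δ = (-2.000, -4.667).
Then the next iterate is (x, y)₁ = (-4.000, -3.667).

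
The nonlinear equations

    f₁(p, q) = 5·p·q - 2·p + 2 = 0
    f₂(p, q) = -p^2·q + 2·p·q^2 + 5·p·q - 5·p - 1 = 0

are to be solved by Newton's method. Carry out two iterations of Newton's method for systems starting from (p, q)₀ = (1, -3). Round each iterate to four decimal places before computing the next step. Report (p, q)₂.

(0.0780, -0.7737)

At (1, -3): F = (-15.0000, 0.0000).
Jacobian J = [[5·q - 2, 5·p], [-2·p·q + 2·q^2 + 5·q - 5, -p^2 + 4·p·q + 5·p]].
At the point, J = [[-17.0000, 5.0000], [4.0000, -8.0000]] (det J = 116.0000).
Solving J·Δ = −F gives Δ = (-1.0345, -0.5172).
Then the next iterate is (p, q)₁ = (-0.0345, -3.5172).
Round to (-0.0345, -3.5172) and repeat: F = (2.675717, -1.070175), J = [[-19.5860, -0.1725], [1.912705, 0.311683]].
Δ = (0.1125, 2.7435), so (p, q)₂ = (0.0780, -0.7737).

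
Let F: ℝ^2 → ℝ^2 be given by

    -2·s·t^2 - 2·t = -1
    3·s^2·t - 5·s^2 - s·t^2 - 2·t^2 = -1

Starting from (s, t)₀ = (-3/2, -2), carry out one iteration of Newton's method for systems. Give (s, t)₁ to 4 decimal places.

At (-3/2, -2): F = (17.0000, -25.7500).
Jacobian J = [[-2·t^2, -4·s·t - 2], [6·s·t - 10·s - t^2, 3·s^2 - 2·s·t - 4·t]].
At the point, J = [[-8.0000, -14.0000], [29.0000, 8.7500]] (det J = 336.0000).
Solving J·Δ = −F gives Δ = (0.6302, 0.8542).
Then the next iterate is (s, t)₁ = (-0.8698, -1.1458).

(-0.8698, -1.1458)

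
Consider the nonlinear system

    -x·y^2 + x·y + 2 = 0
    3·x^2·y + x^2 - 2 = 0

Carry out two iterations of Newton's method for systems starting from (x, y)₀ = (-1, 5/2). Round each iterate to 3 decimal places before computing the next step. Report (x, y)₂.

At (-1, 5/2): F = (5.750, 6.500).
Jacobian J = [[-y^2 + y, -2·x·y + x], [6·x·y + 2·x, 3·x^2]].
At the point, J = [[-3.750, 4.000], [-17.000, 3.000]] (det J = 56.750).
Solving J·Δ = −F gives Δ = (0.154, -1.293).
Then the next iterate is (x, y)₁ = (-0.846, 1.207).
Round to (-0.846, 1.207) and repeat: F = (2.21137, 1.30732), J = [[-0.24985, 1.19624], [-7.81873, 2.14715]].
Δ = (-0.361, -1.924), so (x, y)₂ = (-1.207, -0.717).

(-1.207, -0.717)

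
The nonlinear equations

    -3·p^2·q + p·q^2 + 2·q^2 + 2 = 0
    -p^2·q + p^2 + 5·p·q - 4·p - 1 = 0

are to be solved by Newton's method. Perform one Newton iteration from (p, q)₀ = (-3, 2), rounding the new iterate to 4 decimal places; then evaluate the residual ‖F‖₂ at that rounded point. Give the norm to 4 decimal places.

At (-3, 2): F = (-56.0000, -28.0000).
Jacobian J = [[-6·p·q + q^2, -3·p^2 + 2·p·q + 4·q], [-2·p·q + 2·p + 5·q - 4, -p^2 + 5·p]].
At the point, J = [[40.0000, -31.0000], [12.0000, -24.0000]] (det J = -588.0000).
Solving J·Δ = −F gives Δ = (0.8095, -0.7619).
Then the next iterate is (p, q)₁ = (-2.1905, 1.2381).
Re-evaluating at (-2.1905, 1.2381): F = (-16.114305, -6.940763), so ‖F‖₂ = 17.5455.

17.5455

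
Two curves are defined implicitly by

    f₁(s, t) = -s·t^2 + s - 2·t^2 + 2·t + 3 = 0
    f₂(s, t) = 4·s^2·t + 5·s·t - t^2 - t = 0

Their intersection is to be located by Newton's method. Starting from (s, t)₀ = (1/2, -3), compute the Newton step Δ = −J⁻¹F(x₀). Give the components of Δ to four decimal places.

At (1/2, -3): F = (-25.0000, -16.5000).
Jacobian J = [[-t^2 + 1, -2·s·t - 4·t + 2], [8·s·t + 5·t, 4·s^2 + 5·s - 2·t - 1]].
At the point, J = [[-8.0000, 17.0000], [-27.0000, 8.5000]] (det J = 391.0000).
Solving J·Δ = −F gives Δ = (-0.1739, 1.3887).

(-0.1739, 1.3887)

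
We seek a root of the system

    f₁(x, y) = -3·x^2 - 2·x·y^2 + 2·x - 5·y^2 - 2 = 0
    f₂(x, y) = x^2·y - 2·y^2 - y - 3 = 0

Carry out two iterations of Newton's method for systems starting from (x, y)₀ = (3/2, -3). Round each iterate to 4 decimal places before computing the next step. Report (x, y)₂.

At (3/2, -3): F = (-77.7500, -24.7500).
Jacobian J = [[-6·x - 2·y^2 + 2, -4·x·y - 10·y], [2·x·y, x^2 - 4·y - 1]].
At the point, J = [[-25.0000, 48.0000], [-9.0000, 13.2500]] (det J = 100.7500).
Solving J·Δ = −F gives Δ = (-1.5664, 0.8040).
Then the next iterate is (x, y)₁ = (-0.0664, -2.1960).
Round to (-0.0664, -2.1960) and repeat: F = (-25.617690, -10.458514), J = [[-7.246432, 21.376742], [0.291629, 7.788409]].
Δ = (0.3837, 1.3285), so (x, y)₂ = (0.3173, -0.8675).

(0.3173, -0.8675)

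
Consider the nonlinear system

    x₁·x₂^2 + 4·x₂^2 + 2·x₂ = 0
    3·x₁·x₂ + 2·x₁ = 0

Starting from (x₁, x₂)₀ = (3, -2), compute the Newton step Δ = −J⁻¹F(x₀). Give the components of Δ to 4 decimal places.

At (3, -2): F = (24.0000, -12.0000).
Jacobian J = [[x₂^2, 2·x₁·x₂ + 8·x₂ + 2], [3·x₂ + 2, 3·x₁]].
At the point, J = [[4.0000, -26.0000], [-4.0000, 9.0000]] (det J = -68.0000).
Solving J·Δ = −F gives Δ = (-1.4118, 0.7059).

(-1.4118, 0.7059)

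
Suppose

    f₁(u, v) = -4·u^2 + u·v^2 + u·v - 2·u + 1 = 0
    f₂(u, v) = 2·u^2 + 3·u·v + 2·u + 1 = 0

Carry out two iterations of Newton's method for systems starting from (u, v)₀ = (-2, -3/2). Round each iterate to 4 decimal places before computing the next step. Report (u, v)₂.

At (-2, -3/2): F = (-12.5000, 14.0000).
Jacobian J = [[-8·u + v^2 + v - 2, 2·u·v + u], [4·u + 3·v + 2, 3·u]].
At the point, J = [[14.7500, 4.0000], [-10.5000, -6.0000]] (det J = -46.5000).
Solving J·Δ = −F gives Δ = (0.4086, 1.6183).
Then the next iterate is (u, v)₁ = (-1.5914, 0.1183).
Round to (-1.5914, 0.1183) and repeat: F = (-6.157950, 2.317520), J = [[10.863495, -1.967925], [-4.0107, -4.7742]].
Δ = (0.5683, 0.0080), so (u, v)₂ = (-1.0231, 0.1263).

(-1.0231, 0.1263)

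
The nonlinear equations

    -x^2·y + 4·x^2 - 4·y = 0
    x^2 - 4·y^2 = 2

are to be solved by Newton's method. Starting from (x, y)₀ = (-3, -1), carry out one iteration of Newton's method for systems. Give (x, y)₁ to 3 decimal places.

At (-3, -1): F = (49.000, 3.000).
Jacobian J = [[-2·x·y + 8·x, -x^2 - 4], [2·x, -8·y]].
At the point, J = [[-30.000, -13.000], [-6.000, 8.000]] (det J = -318.000).
Solving J·Δ = −F gives Δ = (1.355, 0.642).
Then the next iterate is (x, y)₁ = (-1.645, -0.358).

(-1.645, -0.358)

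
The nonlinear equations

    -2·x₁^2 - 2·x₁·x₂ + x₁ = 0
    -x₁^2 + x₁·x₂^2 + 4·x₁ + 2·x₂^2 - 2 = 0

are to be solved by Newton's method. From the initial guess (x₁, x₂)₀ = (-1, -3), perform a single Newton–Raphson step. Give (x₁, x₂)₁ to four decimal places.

(-0.4792, -1.3646)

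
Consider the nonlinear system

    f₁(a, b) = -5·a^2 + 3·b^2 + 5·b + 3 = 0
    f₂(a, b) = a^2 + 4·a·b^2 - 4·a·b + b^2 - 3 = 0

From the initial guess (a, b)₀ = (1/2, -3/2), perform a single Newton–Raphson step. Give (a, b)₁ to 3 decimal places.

At (1/2, -3/2): F = (1.000, 7.000).
Jacobian J = [[-10·a, 6·b + 5], [2·a + 4·b^2 - 4·b, 8·a·b - 4·a + 2·b]].
At the point, J = [[-5.000, -4.000], [16.000, -11.000]] (det J = 119.000).
Solving J·Δ = −F gives Δ = (-0.143, 0.429).
Then the next iterate is (a, b)₁ = (0.357, -1.071).

(0.357, -1.071)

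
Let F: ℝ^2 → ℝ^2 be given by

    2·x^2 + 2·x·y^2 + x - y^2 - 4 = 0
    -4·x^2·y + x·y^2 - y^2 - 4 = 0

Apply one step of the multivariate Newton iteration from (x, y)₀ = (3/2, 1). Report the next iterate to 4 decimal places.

(2.1429, -1.4464)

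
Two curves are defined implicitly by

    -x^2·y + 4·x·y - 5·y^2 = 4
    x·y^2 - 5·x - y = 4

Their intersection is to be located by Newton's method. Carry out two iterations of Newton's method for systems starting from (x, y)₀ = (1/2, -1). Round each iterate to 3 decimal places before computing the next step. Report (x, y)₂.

At (1/2, -1): F = (-10.750, -5.000).
Jacobian J = [[-2·x·y + 4·y, -x^2 + 4·x - 10·y], [y^2 - 5, 2·x·y - 1]].
At the point, J = [[-3.000, 11.750], [-4.000, -2.000]] (det J = 53.000).
Solving J·Δ = −F gives Δ = (-1.514, 0.528).
Then the next iterate is (x, y)₁ = (-1.014, -0.472).
Round to (-1.014, -0.472) and repeat: F = (-2.71418, 1.31610), J = [[-2.84522, -0.36420], [-4.77722, -0.04278]].
Δ = (0.368, -10.327), so (x, y)₂ = (-0.646, -10.799).

(-0.646, -10.799)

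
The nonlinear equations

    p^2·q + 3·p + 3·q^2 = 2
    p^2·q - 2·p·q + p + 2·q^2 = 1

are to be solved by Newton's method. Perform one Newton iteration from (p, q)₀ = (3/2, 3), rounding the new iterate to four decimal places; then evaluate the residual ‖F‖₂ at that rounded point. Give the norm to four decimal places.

13.3285

At (3/2, 3): F = (36.2500, 16.2500).
Jacobian J = [[2·p·q + 3, p^2 + 6·q], [2·p·q - 2·q + 1, p^2 - 2·p + 4·q]].
At the point, J = [[12.0000, 20.2500], [4.0000, 11.2500]] (det J = 54.0000).
Solving J·Δ = −F gives Δ = (-1.4583, -0.9259).
Then the next iterate is (p, q)₁ = (0.0417, 2.0741).
Re-evaluating at (0.0417, 2.0741): F = (11.034379, 7.476108), so ‖F‖₂ = 13.3285.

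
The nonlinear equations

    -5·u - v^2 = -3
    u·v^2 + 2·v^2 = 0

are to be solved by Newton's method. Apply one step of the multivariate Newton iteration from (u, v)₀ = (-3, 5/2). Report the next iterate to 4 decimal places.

(-1.4000, 3.2500)

At (-3, 5/2): F = (11.7500, -6.2500).
Jacobian J = [[-5, -2·v], [v^2, 2·u·v + 4·v]].
At the point, J = [[-5.0000, -5.0000], [6.2500, -5.0000]] (det J = 56.2500).
Solving J·Δ = −F gives Δ = (1.6000, 0.7500).
Then the next iterate is (u, v)₁ = (-1.4000, 3.2500).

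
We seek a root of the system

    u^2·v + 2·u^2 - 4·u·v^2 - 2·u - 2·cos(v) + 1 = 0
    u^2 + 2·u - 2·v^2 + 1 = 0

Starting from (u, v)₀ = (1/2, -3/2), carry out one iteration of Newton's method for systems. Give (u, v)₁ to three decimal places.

(0.269, -1.009)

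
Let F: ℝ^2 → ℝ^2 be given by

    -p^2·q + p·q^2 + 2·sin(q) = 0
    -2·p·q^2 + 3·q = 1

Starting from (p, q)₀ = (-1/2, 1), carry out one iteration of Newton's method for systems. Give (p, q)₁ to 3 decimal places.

At (-1/2, 1): F = (0.93294, 3.000).
Jacobian J = [[-2·p·q + q^2, -p^2 + 2·p·q + 2·cos(q)], [-2·q^2, -4·p·q + 3]].
At the point, J = [[2.000, -0.16940], [-2.000, 5.000]] (det J = 9.66121).
Solving J·Δ = −F gives Δ = (-0.535, -0.814).
Then the next iterate is (p, q)₁ = (-1.035, 0.186).

(-1.035, 0.186)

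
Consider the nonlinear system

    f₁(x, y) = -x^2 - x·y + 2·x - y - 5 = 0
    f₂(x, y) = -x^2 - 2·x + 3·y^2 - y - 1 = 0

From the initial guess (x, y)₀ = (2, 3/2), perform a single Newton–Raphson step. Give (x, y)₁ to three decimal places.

At (2, 3/2): F = (-9.500, -3.750).
Jacobian J = [[-2·x - y + 2, -x - 1], [-2·x - 2, 6·y - 1]].
At the point, J = [[-3.500, -3.000], [-6.000, 8.000]] (det J = -46.000).
Solving J·Δ = −F gives Δ = (-1.897, -0.954).
Then the next iterate is (x, y)₁ = (0.103, 0.546).

(0.103, 0.546)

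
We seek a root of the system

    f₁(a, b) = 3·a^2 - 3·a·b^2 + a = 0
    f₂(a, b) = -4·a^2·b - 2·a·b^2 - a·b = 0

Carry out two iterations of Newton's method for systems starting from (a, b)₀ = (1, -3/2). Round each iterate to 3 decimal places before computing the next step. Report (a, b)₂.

(0.396, -0.969)

At (1, -3/2): F = (-2.750, 3.000).
Jacobian J = [[6·a - 3·b^2 + 1, -6·a·b], [-8·a·b - 2·b^2 - b, -4·a^2 - 4·a·b - a]].
At the point, J = [[0.250, 9.000], [9.000, 1.000]] (det J = -80.750).
Solving J·Δ = −F gives Δ = (-0.368, 0.316).
Then the next iterate is (a, b)₁ = (0.632, -1.184).
Round to (0.632, -1.184) and repeat: F = (-0.82765, 0.86801), J = [[0.58643, 4.48973], [4.36659, 0.76346]].
Δ = (-0.236, 0.215), so (a, b)₂ = (0.396, -0.969).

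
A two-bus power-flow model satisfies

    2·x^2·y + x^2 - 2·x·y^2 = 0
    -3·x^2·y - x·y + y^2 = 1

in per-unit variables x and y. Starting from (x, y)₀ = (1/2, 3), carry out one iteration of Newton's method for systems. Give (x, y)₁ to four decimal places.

At (1/2, 3): F = (-7.2500, 4.2500).
Jacobian J = [[4·x·y + 2·x - 2·y^2, 2·x^2 - 4·x·y], [-6·x·y - y, -3·x^2 - x + 2·y]].
At the point, J = [[-11.0000, -5.5000], [-12.0000, 4.7500]] (det J = -118.2500).
Solving J·Δ = −F gives Δ = (-0.0936, -1.1311).
Then the next iterate is (x, y)₁ = (0.4064, 1.8689).

(0.4064, 1.8689)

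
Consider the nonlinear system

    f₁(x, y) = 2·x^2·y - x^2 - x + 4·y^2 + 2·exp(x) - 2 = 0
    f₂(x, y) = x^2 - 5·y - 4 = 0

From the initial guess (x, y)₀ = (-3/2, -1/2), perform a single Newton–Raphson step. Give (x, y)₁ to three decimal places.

(-0.824, -0.756)

At (-3/2, -1/2): F = (-3.55374, 0.750).
Jacobian J = [[4·x·y - 2·x + 2·exp(x) - 1, 2·x^2 + 8·y], [2·x, -5]].
At the point, J = [[5.44626, 0.500], [-3.000, -5.000]] (det J = -25.73130).
Solving J·Δ = −F gives Δ = (0.676, -0.256).
Then the next iterate is (x, y)₁ = (-0.824, -0.756).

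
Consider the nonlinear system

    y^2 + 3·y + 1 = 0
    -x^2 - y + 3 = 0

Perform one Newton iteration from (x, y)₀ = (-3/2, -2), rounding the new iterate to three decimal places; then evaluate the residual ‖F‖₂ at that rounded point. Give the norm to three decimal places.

1.855

At (-3/2, -2): F = (-1.000, 2.750).
Jacobian J = [[0, 2·y + 3], [-2·x, -1]].
At the point, J = [[0.000, -1.000], [3.000, -1.000]] (det J = 3.000).
Solving J·Δ = −F gives Δ = (-1.250, -1.000).
Then the next iterate is (x, y)₁ = (-2.750, -3.000).
Re-evaluating at (-2.750, -3.000): F = (1.000, -1.56250), so ‖F‖₂ = 1.855.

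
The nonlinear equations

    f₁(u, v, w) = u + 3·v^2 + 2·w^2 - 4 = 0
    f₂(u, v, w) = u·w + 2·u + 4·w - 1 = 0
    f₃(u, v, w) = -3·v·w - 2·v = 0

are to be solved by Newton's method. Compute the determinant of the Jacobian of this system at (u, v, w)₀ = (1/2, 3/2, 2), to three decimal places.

J = [[1, 6·v, 4·w], [w + 2, 0, u + 4], [0, -3·w - 2, -3·v]].
At the point, J = [[1.000, 9.000, 8.000], [4.000, 0.000, 4.500], [0.000, -8.000, -4.500]].
det J = -58.000.

-58.000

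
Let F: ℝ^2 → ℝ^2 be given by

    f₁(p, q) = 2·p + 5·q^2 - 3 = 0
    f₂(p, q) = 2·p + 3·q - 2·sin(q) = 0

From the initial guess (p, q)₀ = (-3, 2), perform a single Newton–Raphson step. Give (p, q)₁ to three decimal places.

At (-3, 2): F = (11.000, -1.81859).
Jacobian J = [[2, 10·q], [2, -2·cos(q) + 3]].
At the point, J = [[2.000, 20.000], [2.000, 3.83229]] (det J = -32.33541).
Solving J·Δ = −F gives Δ = (2.429, -0.793).
Then the next iterate is (p, q)₁ = (-0.571, 1.207).

(-0.571, 1.207)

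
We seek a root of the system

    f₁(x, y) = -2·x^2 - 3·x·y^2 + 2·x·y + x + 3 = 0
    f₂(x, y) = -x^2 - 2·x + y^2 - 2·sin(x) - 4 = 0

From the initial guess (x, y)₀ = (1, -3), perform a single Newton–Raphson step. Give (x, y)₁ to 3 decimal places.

At (1, -3): F = (-31.000, 0.31706).
Jacobian J = [[-4·x - 3·y^2 + 2·y + 1, -6·x·y + 2·x], [-2·x - 2·cos(x) - 2, 2·y]].
At the point, J = [[-36.000, 20.000], [-5.08060, -6.000]] (det J = 317.61209).
Solving J·Δ = −F gives Δ = (-0.566, 0.532).
Then the next iterate is (x, y)₁ = (0.434, -2.468).

(0.434, -2.468)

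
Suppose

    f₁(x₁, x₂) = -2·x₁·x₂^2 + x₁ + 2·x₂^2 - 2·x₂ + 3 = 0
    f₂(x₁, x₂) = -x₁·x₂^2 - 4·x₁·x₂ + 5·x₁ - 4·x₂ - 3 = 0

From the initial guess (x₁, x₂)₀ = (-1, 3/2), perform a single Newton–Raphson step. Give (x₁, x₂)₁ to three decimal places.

At (-1, 3/2): F = (8.000, -5.750).
Jacobian J = [[-2·x₂^2 + 1, -4·x₁·x₂ + 4·x₂ - 2], [-x₂^2 - 4·x₂ + 5, -2·x₁·x₂ - 4·x₁ - 4]].
At the point, J = [[-3.500, 10.000], [-3.250, 3.000]] (det J = 22.000).
Solving J·Δ = −F gives Δ = (-3.705, -2.097).
Then the next iterate is (x₁, x₂)₁ = (-4.705, -0.597).

(-4.705, -0.597)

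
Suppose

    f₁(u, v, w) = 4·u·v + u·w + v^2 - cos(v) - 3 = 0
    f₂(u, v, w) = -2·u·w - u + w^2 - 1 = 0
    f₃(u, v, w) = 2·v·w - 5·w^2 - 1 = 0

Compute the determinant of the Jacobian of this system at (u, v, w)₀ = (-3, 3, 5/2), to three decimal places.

J = [[4·v + w, 4·u + 2·v + sin(v), u], [-2·w - 1, 0, -2·u + 2·w], [0, 2·w, 2·v - 10·w]].
At the point, J = [[14.500, -5.85888, -3.000], [-6.000, 0.000, 11.000], [0.000, 5.000, -19.000]].
det J = -39.588.

-39.588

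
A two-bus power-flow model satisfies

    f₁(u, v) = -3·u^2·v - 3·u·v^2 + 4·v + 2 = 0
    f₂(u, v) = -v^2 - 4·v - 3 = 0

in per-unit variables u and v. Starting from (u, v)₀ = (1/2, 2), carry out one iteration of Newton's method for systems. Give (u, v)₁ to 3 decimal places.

(0.925, 0.125)

At (1/2, 2): F = (2.500, -15.000).
Jacobian J = [[-6·u·v - 3·v^2, -3·u^2 - 6·u·v + 4], [0, -2·v - 4]].
At the point, J = [[-18.000, -2.750], [0.000, -8.000]] (det J = 144.000).
Solving J·Δ = −F gives Δ = (0.425, -1.875).
Then the next iterate is (u, v)₁ = (0.925, 0.125).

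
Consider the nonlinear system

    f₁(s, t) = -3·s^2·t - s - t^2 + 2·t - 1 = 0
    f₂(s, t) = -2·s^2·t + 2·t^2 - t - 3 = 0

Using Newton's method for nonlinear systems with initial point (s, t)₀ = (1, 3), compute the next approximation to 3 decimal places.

(0.671, 1.894)

At (1, 3): F = (-14.000, 6.000).
Jacobian J = [[-6·s·t - 1, -3·s^2 - 2·t + 2], [-4·s·t, -2·s^2 + 4·t - 1]].
At the point, J = [[-19.000, -7.000], [-12.000, 9.000]] (det J = -255.000).
Solving J·Δ = −F gives Δ = (-0.329, -1.106).
Then the next iterate is (s, t)₁ = (0.671, 1.894).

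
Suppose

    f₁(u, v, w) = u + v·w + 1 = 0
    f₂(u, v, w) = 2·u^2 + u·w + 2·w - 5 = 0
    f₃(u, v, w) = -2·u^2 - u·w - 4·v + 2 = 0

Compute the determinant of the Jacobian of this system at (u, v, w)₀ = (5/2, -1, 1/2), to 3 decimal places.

J = [[1, w, v], [4·u + w, 0, u + 2], [-4·u - w, -4, -u]].
At the point, J = [[1.000, 0.500, -1.000], [10.500, 0.000, 4.500], [-10.500, -4.000, -2.500]].
det J = 49.500.

49.500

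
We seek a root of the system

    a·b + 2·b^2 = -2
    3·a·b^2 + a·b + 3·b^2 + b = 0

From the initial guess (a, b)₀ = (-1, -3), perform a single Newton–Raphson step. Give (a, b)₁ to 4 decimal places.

(-1.0000, -1.2308)

At (-1, -3): F = (23.0000, 0.0000).
Jacobian J = [[b, a + 4·b], [3·b^2 + b, 6·a·b + a + 6·b + 1]].
At the point, J = [[-3.0000, -13.0000], [24.0000, 0.0000]] (det J = 312.0000).
Solving J·Δ = −F gives Δ = (0.0000, 1.7692).
Then the next iterate is (a, b)₁ = (-1.0000, -1.2308).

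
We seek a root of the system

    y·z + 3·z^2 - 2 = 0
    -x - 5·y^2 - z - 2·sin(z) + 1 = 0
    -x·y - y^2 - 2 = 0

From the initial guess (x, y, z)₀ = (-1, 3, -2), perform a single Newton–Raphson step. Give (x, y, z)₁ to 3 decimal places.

(-1.512, 1.707, -1.268)

At (-1, 3, -2): F = (4.000, -39.18141, -8.000).
Jacobian J = [[0, z, y + 6·z], [-1, -10·y, -2·cos(z) - 1], [-y, -x - 2·y, 0]].
At the point, J = [[0.000, -2.000, -9.000], [-1.000, -30.000, -0.16771], [-3.000, -5.000, 0.000]] (det J = 763.99376).
Solving J·Δ = −F gives Δ = (-0.512, -1.293, 0.732).
Then the next iterate is (x, y, z)₁ = (-1.512, 1.707, -1.268).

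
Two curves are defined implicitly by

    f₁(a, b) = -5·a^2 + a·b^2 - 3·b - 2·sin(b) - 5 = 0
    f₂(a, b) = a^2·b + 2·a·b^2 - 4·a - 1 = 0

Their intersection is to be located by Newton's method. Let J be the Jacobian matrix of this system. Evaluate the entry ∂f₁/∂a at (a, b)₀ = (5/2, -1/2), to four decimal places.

-24.7500

∂f₁/∂a = -10·a + b^2.
At (5/2, -1/2) this is -24.7500.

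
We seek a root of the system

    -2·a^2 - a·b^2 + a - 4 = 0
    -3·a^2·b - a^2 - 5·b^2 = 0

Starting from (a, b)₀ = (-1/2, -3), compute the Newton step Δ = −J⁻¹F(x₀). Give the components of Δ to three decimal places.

(-0.720, 1.273)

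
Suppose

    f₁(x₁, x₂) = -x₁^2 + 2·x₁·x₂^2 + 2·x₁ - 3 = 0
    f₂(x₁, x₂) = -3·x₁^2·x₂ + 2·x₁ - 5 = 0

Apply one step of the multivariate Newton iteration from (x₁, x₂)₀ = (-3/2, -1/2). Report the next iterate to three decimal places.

At (-3/2, -1/2): F = (-9.000, -4.625).
Jacobian J = [[-2·x₁ + 2·x₂^2 + 2, 4·x₁·x₂], [-6·x₁·x₂ + 2, -3·x₁^2]].
At the point, J = [[5.500, 3.000], [-2.500, -6.750]] (det J = -29.625).
Solving J·Δ = −F gives Δ = (2.519, -1.618).
Then the next iterate is (x₁, x₂)₁ = (1.019, -2.118).

(1.019, -2.118)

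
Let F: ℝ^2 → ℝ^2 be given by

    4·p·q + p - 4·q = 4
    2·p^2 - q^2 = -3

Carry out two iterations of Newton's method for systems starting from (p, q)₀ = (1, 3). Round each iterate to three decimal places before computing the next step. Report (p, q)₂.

At (1, 3): F = (-3.000, -4.000).
Jacobian J = [[4·q + 1, 4·p - 4], [4·p, -2·q]].
At the point, J = [[13.000, 0.000], [4.000, -6.000]] (det J = -78.000).
Solving J·Δ = −F gives Δ = (0.231, -0.513).
Then the next iterate is (p, q)₁ = (1.231, 2.487).
Round to (1.231, 2.487) and repeat: F = (-0.47101, -0.15445), J = [[10.948, 0.924], [4.924, -4.974]].
Δ = (0.042, 0.011), so (p, q)₂ = (1.273, 2.498).

(1.273, 2.498)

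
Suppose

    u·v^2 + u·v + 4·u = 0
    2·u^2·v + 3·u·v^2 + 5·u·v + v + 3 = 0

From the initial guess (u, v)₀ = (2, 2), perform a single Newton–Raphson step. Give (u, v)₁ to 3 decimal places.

At (2, 2): F = (20.000, 65.000).
Jacobian J = [[v^2 + v + 4, 2·u·v + u], [4·u·v + 3·v^2 + 5·v, 2·u^2 + 6·u·v + 5·u + 1]].
At the point, J = [[10.000, 10.000], [38.000, 43.000]] (det J = 50.000).
Solving J·Δ = −F gives Δ = (-4.200, 2.200).
Then the next iterate is (u, v)₁ = (-2.200, 4.200).

(-2.200, 4.200)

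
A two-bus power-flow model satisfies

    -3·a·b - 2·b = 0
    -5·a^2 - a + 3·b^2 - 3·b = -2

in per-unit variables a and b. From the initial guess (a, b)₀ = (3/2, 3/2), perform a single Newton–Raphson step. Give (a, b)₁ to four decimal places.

At (3/2, 3/2): F = (-9.7500, -8.5000).
Jacobian J = [[-3·b, -3·a - 2], [-10·a - 1, 6·b - 3]].
At the point, J = [[-4.5000, -6.5000], [-16.0000, 6.0000]] (det J = -131.0000).
Solving J·Δ = −F gives Δ = (-0.8683, -0.8989).
Then the next iterate is (a, b)₁ = (0.6317, 0.6011).

(0.6317, 0.6011)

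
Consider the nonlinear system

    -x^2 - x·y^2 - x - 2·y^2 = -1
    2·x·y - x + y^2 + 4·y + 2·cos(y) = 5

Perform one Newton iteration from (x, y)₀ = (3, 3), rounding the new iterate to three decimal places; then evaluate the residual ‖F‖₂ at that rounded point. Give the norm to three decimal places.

18.192

At (3, 3): F = (-56.000, 29.02002).
Jacobian J = [[-2·x - y^2 - 1, -2·x·y - 4·y], [2·y - 1, 2·x + 2·y - 2·sin(y) + 4]].
At the point, J = [[-16.000, -30.000], [5.000, 15.71776]] (det J = -101.48416).
Solving J·Δ = −F gives Δ = (-0.095, -1.816).
Then the next iterate is (x, y)₁ = (2.905, 1.184).
Re-evaluating at (2.905, 1.184): F = (-17.22013, 5.86634), so ‖F‖₂ = 18.192.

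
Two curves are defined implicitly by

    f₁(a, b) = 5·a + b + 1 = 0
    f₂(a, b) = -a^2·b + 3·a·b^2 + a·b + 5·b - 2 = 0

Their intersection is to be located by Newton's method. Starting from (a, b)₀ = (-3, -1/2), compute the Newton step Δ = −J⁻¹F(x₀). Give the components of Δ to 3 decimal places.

At (-3, -1/2): F = (-14.500, -0.750).
Jacobian J = [[5, 1], [-2·a·b + 3·b^2 + b, -a^2 + 6·a·b + a + 5]].
At the point, J = [[5.000, 1.000], [-2.750, 2.000]] (det J = 12.750).
Solving J·Δ = −F gives Δ = (2.216, 3.422).

(2.216, 3.422)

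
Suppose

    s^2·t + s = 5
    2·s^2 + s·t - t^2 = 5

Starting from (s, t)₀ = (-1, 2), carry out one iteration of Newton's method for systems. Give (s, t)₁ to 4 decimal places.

At (-1, 2): F = (-4.0000, -9.0000).
Jacobian J = [[2·s·t + 1, s^2], [4·s + t, s - 2·t]].
At the point, J = [[-3.0000, 1.0000], [-2.0000, -5.0000]] (det J = 17.0000).
Solving J·Δ = −F gives Δ = (-1.7059, -1.1176).
Then the next iterate is (s, t)₁ = (-2.7059, 0.8824).

(-2.7059, 0.8824)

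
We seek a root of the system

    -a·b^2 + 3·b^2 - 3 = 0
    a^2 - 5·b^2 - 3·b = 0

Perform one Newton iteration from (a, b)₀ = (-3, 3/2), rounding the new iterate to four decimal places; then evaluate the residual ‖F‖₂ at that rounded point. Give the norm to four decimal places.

2.5452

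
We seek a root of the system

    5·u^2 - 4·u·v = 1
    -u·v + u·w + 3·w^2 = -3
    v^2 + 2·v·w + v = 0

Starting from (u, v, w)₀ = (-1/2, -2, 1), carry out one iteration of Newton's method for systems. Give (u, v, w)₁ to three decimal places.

At (-1/2, -2, 1): F = (-3.750, 4.500, -2.000).
Jacobian J = [[10·u - 4·v, -4·u, 0], [-v + w, -u, u + 6·w], [0, 2·v + 2·w + 1, 2·v]].
At the point, J = [[3.000, 2.000, 0.000], [3.000, 0.500, 5.500], [0.000, -1.000, -4.000]] (det J = 34.500).
Solving J·Δ = −F gives Δ = (-0.025, 1.913, -0.978).
Then the next iterate is (u, v, w)₁ = (-0.525, -0.087, 0.022).

(-0.525, -0.087, 0.022)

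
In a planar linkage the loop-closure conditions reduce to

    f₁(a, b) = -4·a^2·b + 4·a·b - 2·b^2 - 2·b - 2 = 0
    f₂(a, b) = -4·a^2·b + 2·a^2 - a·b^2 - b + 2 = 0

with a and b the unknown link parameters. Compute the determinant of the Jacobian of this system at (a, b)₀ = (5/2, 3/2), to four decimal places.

J = [[-8·a·b + 4·b, -4·a^2 + 4·a - 4·b - 2], [-8·a·b + 4·a - b^2, -4·a^2 - 2·a·b - 1]].
At the point, J = [[-24.0000, -23.0000], [-22.2500, -33.5000]].
det J = 292.2500.

292.2500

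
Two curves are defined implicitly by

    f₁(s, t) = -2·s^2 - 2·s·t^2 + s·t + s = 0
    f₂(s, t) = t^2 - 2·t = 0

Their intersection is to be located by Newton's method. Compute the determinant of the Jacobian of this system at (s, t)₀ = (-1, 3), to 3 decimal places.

-40.000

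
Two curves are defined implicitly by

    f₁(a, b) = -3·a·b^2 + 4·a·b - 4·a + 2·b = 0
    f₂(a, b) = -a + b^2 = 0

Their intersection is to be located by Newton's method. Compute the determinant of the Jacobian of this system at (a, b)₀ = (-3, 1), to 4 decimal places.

J = [[-3·b^2 + 4·b - 4, -6·a·b + 4·a + 2], [-1, 2·b]].
At the point, J = [[-3.0000, 8.0000], [-1.0000, 2.0000]].
det J = 2.0000.

2.0000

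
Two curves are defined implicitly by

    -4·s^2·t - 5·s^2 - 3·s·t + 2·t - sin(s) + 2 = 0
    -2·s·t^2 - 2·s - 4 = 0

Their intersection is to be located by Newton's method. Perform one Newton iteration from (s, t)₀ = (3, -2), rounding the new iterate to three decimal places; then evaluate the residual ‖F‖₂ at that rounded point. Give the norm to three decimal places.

218.468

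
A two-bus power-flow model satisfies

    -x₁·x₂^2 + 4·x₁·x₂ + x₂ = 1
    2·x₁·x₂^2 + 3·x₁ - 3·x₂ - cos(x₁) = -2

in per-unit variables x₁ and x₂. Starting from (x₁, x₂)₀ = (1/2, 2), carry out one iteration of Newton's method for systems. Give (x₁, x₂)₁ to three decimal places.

(0.818, -2.272)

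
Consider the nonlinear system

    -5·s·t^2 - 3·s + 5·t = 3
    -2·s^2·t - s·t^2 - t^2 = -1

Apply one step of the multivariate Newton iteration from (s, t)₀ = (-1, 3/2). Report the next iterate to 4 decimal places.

(-0.9462, 0.6008)

At (-1, 3/2): F = (18.7500, -2.0000).
Jacobian J = [[-5·t^2 - 3, -10·s·t + 5], [-4·s·t - t^2, -2·s^2 - 2·s·t - 2·t]].
At the point, J = [[-14.2500, 20.0000], [3.7500, -2.0000]] (det J = -46.5000).
Solving J·Δ = −F gives Δ = (0.0538, -0.8992).
Then the next iterate is (s, t)₁ = (-0.9462, 0.6008).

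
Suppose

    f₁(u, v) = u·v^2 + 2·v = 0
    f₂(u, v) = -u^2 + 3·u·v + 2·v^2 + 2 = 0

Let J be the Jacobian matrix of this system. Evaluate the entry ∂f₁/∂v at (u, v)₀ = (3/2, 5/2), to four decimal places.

∂f₁/∂v = 2·u·v + 2.
At (3/2, 5/2) this is 9.5000.

9.5000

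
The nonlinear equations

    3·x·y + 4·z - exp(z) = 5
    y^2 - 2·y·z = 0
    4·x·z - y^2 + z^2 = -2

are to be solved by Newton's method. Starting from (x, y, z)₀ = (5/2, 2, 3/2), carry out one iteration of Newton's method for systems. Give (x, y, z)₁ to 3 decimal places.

At (5/2, 2, 3/2): F = (11.51831, -2.000, 15.250).
Jacobian J = [[3·y, 3·x, -exp(z) + 4], [0, 2·y - 2·z, -2·y], [4·z, -2·y, 4·x + 2·z]].
At the point, J = [[6.000, 7.500, -0.48169], [0.000, 1.000, -4.000], [6.000, -4.000, 13.000]] (det J = -195.10987).
Solving J·Δ = −F gives Δ = (-1.505, -0.370, -0.593).
Then the next iterate is (x, y, z)₁ = (0.995, 1.630, 0.907).

(0.995, 1.630, 0.907)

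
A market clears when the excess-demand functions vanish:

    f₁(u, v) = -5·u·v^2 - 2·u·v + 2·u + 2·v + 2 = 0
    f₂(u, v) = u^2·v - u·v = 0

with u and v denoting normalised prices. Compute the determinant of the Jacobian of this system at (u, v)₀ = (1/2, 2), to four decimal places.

J = [[-5·v^2 - 2·v + 2, -10·u·v - 2·u + 2], [2·u·v - v, u^2 - u]].
At the point, J = [[-22.0000, -9.0000], [0.0000, -0.2500]].
det J = 5.5000.

5.5000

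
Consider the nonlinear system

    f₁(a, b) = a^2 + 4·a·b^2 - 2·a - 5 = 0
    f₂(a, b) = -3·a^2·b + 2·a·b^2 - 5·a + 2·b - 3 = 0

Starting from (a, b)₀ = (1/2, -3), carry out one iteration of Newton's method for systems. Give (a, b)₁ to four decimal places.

At (1/2, -3): F = (12.2500, -0.2500).
Jacobian J = [[2·a + 4·b^2 - 2, 8·a·b], [-6·a·b + 2·b^2 - 5, -3·a^2 + 4·a·b + 2]].
At the point, J = [[35.0000, -12.0000], [22.0000, -4.7500]] (det J = 97.7500).
Solving J·Δ = −F gives Δ = (0.6260, 2.8465).
Then the next iterate is (a, b)₁ = (1.1260, -0.1535).

(1.1260, -0.1535)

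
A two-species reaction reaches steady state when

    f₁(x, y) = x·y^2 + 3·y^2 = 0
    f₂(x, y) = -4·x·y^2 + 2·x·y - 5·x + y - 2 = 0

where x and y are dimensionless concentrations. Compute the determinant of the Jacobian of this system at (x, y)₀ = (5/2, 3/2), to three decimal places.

127.500

J = [[y^2, 2·x·y + 6·y], [-4·y^2 + 2·y - 5, -8·x·y + 2·x + 1]].
At the point, J = [[2.250, 16.500], [-11.000, -24.000]].
det J = 127.500.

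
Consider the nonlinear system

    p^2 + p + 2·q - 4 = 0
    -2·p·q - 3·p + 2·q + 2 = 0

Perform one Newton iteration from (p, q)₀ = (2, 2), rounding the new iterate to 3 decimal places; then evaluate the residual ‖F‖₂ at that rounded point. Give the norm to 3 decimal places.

1.414

At (2, 2): F = (6.000, -8.000).
Jacobian J = [[2·p + 1, 2], [-2·q - 3, -2·p + 2]].
At the point, J = [[5.000, 2.000], [-7.000, -2.000]] (det J = 4.000).
Solving J·Δ = −F gives Δ = (-1.000, -0.500).
Then the next iterate is (p, q)₁ = (1.000, 1.500).
Re-evaluating at (1.000, 1.500): F = (1.000, -1.000), so ‖F‖₂ = 1.414.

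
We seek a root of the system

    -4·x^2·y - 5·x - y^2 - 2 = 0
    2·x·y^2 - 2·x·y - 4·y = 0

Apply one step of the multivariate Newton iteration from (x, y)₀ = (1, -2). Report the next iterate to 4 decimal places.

(1.2727, -0.3377)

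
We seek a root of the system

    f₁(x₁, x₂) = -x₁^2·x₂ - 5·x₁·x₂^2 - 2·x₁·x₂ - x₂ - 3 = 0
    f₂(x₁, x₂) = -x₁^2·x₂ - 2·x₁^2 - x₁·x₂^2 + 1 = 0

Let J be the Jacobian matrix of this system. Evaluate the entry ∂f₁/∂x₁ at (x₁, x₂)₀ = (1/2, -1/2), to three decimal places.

0.250

∂f₁/∂x₁ = -2·x₁·x₂ - 5·x₂^2 - 2·x₂.
At (1/2, -1/2) this is 0.250.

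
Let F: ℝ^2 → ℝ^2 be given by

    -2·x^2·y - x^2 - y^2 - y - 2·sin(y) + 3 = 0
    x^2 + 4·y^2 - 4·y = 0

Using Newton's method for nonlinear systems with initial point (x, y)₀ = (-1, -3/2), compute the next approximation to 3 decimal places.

(0.533, -0.692)

At (-1, -3/2): F = (6.24499, 16.000).
Jacobian J = [[-4·x·y - 2·x, -2·x^2 - 2·y - 2·cos(y) - 1], [2·x, 8·y - 4]].
At the point, J = [[-4.000, -0.14147], [-2.000, -16.000]] (det J = 63.71705).
Solving J·Δ = −F gives Δ = (1.533, 0.808).
Then the next iterate is (x, y)₁ = (0.533, -0.692).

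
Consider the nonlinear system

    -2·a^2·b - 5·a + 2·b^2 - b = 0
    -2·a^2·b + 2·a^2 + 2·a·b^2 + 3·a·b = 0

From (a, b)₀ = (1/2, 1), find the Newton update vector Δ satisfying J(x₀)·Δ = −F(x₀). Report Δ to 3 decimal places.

At (1/2, 1): F = (-2.000, 2.500).
Jacobian J = [[-4·a·b - 5, -2·a^2 + 4·b - 1], [-4·a·b + 4·a + 2·b^2 + 3·b, -2·a^2 + 4·a·b + 3·a]].
At the point, J = [[-7.000, 2.500], [5.000, 3.000]] (det J = -33.500).
Solving J·Δ = −F gives Δ = (-0.366, -0.224).

(-0.366, -0.224)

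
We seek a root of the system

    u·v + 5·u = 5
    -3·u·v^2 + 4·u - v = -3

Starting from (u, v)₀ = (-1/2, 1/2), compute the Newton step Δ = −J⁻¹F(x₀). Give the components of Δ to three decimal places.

At (-1/2, 1/2): F = (-7.750, 0.875).
Jacobian J = [[v + 5, u], [-3·v^2 + 4, -6·u·v - 1]].
At the point, J = [[5.500, -0.500], [3.250, 0.500]] (det J = 4.375).
Solving J·Δ = −F gives Δ = (0.786, -6.857).

(0.786, -6.857)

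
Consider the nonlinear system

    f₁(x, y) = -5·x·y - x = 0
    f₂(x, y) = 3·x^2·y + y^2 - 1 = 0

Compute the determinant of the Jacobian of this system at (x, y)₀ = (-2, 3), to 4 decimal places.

J = [[-5·y - 1, -5·x], [6·x·y, 3·x^2 + 2·y]].
At the point, J = [[-16.0000, 10.0000], [-36.0000, 18.0000]].
det J = 72.0000.

72.0000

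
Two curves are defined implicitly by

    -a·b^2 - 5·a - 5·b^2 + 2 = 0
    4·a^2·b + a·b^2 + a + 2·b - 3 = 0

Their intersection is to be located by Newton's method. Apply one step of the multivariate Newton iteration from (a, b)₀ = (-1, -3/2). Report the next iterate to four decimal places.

(-0.3353, -0.9318)

At (-1, -3/2): F = (-2.0000, -15.2500).
Jacobian J = [[-b^2 - 5, -2·a·b - 10·b], [8·a·b + b^2 + 1, 4·a^2 + 2·a·b + 2]].
At the point, J = [[-7.2500, 12.0000], [15.2500, 9.0000]] (det J = -248.2500).
Solving J·Δ = −F gives Δ = (0.6647, 0.5682).
Then the next iterate is (a, b)₁ = (-0.3353, -0.9318).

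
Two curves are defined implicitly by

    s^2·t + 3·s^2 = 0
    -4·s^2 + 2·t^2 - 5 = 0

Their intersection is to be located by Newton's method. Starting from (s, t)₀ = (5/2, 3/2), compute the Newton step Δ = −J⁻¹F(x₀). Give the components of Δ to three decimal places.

At (5/2, 3/2): F = (28.125, -25.500).
Jacobian J = [[2·s·t + 6·s, s^2], [-8·s, 4·t]].
At the point, J = [[22.500, 6.250], [-20.000, 6.000]] (det J = 260.000).
Solving J·Δ = −F gives Δ = (-1.262, 0.043).

(-1.262, 0.043)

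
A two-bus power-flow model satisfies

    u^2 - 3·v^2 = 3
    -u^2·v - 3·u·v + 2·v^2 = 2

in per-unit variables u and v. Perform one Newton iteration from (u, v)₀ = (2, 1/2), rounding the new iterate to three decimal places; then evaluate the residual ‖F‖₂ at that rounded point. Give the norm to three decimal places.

At (2, 1/2): F = (0.250, -6.500).
Jacobian J = [[2·u, -6·v], [-2·u·v - 3·v, -u^2 - 3·u + 4·v]].
At the point, J = [[4.000, -3.000], [-3.500, -8.000]] (det J = -42.500).
Solving J·Δ = −F gives Δ = (-0.506, -0.591).
Then the next iterate is (u, v)₁ = (1.494, -0.091).
Re-evaluating at (1.494, -0.091): F = (-0.79281, -1.37246), so ‖F‖₂ = 1.585.

1.585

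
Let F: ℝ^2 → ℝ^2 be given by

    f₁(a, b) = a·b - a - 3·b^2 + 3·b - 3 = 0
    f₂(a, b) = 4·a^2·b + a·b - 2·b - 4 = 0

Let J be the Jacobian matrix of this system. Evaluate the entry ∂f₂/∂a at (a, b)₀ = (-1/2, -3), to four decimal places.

9.0000

∂f₂/∂a = 8·a·b + b.
At (-1/2, -3) this is 9.0000.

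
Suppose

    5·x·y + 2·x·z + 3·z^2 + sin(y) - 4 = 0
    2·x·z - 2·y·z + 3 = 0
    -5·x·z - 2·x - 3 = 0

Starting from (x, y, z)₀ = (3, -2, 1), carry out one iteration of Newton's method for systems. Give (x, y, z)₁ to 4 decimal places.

At (3, -2, 1): F = (-25.909297, 13.0000, -24.0000).
Jacobian J = [[5·y + 2·z, 5·x + cos(y), 2·x + 6·z], [2·z, -2·z, 2·x - 2·y], [-5·z - 2, 0, -5·x]].
At the point, J = [[-8.0000, 14.583853, 12.0000], [2.0000, -2.0000, 10.0000], [-7.0000, 0.0000, -15.0000]] (det J = -991.354127).
Solving J·Δ = −F gives Δ = (-2.0271, 1.2028, -0.6540).
Then the next iterate is (x, y, z)₁ = (0.9729, -0.7972, 0.3460).

(0.9729, -0.7972, 0.3460)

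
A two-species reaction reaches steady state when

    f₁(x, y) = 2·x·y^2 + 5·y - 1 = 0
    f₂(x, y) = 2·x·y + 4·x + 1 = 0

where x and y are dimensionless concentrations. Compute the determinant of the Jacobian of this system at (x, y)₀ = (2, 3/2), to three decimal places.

J = [[2·y^2, 4·x·y + 5], [2·y + 4, 2·x]].
At the point, J = [[4.500, 17.000], [7.000, 4.000]].
det J = -101.000.

-101.000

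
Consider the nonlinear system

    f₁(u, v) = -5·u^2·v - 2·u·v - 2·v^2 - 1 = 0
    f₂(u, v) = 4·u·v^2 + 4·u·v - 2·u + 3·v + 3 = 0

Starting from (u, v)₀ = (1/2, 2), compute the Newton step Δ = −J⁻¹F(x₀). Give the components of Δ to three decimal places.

At (1/2, 2): F = (-13.500, 20.000).
Jacobian J = [[-10·u·v - 2·v, -5·u^2 - 2·u - 4·v], [4·v^2 + 4·v - 2, 8·u·v + 4·u + 3]].
At the point, J = [[-14.000, -10.250], [22.000, 13.000]] (det J = 43.500).
Solving J·Δ = −F gives Δ = (-0.678, -0.391).

(-0.678, -0.391)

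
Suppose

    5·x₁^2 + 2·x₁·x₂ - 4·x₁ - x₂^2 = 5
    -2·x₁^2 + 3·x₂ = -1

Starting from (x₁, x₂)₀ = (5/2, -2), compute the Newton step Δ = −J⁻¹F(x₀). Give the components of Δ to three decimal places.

At (5/2, -2): F = (2.250, -17.500).
Jacobian J = [[10·x₁ + 2·x₂ - 4, 2·x₁ - 2·x₂], [-4·x₁, 3]].
At the point, J = [[17.000, 9.000], [-10.000, 3.000]] (det J = 141.000).
Solving J·Δ = −F gives Δ = (-1.165, 1.950).

(-1.165, 1.950)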